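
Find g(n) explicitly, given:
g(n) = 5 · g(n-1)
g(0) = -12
Pure geometric recurrence with ratio 5.
By induction g(n) = g(0) · (5)^n = - 12 \cdot 5^{n}.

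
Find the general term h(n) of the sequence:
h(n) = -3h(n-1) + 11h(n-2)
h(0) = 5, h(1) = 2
Characteristic equation: x² + 3x - 11 = 0.
Discriminant Δ = (-3)² + 4·(11) = 53.
Roots r₁,₂ = (-3 ± √53)/2, so r₁ = - \frac{3}{2} + \frac{\sqrt{53}}{2}, r₂ = - \frac{\sqrt{53}}{2} - \frac{3}{2}.
General solution: h(n) = A·r₁^n + B·r₂^n.
From the initial conditions, A + B = 5 and r₁A + r₂B = 2.
Since r₁ - r₂ = √53: A = (2 - (5)r₂)/√53 = \frac{19 \sqrt{53}}{106} + \frac{5}{2}, and B = 5 - A = \frac{5}{2} - \frac{19 \sqrt{53}}{106}.
So h(n) = \left(\frac{19 \sqrt{53}}{106} + \frac{5}{2}\right)\left(- \frac{3}{2} + \frac{\sqrt{53}}{2}\right)^n + \left(\frac{5}{2} - \frac{19 \sqrt{53}}{106}\right)\left(- \frac{\sqrt{53}}{2} - \frac{3}{2}\right)^n.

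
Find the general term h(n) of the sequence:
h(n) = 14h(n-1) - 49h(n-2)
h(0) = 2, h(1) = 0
Characteristic equation: x² - 14x + 49 = 0, which is (x - (7))².
Repeated root r = 7.
General solution: h(n) = (A + Bn)·(7)^n.
From h(0) = 2: A = 2.
From h(1) = 0: (A + B)·(7) = 0 ⇒ B = -2.
So h(n) = \left(2 - 2 n\right) \cdot (7)^n.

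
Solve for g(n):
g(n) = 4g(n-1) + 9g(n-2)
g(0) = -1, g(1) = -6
Characteristic equation: x² - 4x - 9 = 0.
Discriminant Δ = (4)² + 4·(9) = 52.
Roots r₁,₂ = (4 ± √52)/2, so r₁ = 2 + \sqrt{13}, r₂ = 2 - \sqrt{13}.
General solution: g(n) = A·r₁^n + B·r₂^n.
From the initial conditions, A + B = -1 and r₁A + r₂B = -6.
Since r₁ - r₂ = √52: A = (-6 - (-1)r₂)/√52 = - \frac{2 \sqrt{13}}{13} - \frac{1}{2}, and B = -1 - A = - \frac{1}{2} + \frac{2 \sqrt{13}}{13}.
So g(n) = \left(- \frac{2 \sqrt{13}}{13} - \frac{1}{2}\right)\left(2 + \sqrt{13}\right)^n + \left(- \frac{1}{2} + \frac{2 \sqrt{13}}{13}\right)\left(2 - \sqrt{13}\right)^n.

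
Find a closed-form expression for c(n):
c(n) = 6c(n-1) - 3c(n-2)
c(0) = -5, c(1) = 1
Characteristic equation: x² - 6x + 3 = 0.
Discriminant Δ = (6)² + 4·(-3) = 24.
Roots r₁,₂ = (6 ± √24)/2, so r₁ = \sqrt{6} + 3, r₂ = 3 - \sqrt{6}.
General solution: c(n) = A·r₁^n + B·r₂^n.
From the initial conditions, A + B = -5 and r₁A + r₂B = 1.
Since r₁ - r₂ = √24: A = (1 - (-5)r₂)/√24 = - \frac{5}{2} + \frac{4 \sqrt{6}}{3}, and B = -5 - A = - \frac{4 \sqrt{6}}{3} - \frac{5}{2}.
So c(n) = \left(- \frac{5}{2} + \frac{4 \sqrt{6}}{3}\right)\left(\sqrt{6} + 3\right)^n + \left(- \frac{4 \sqrt{6}}{3} - \frac{5}{2}\right)\left(3 - \sqrt{6}\right)^n.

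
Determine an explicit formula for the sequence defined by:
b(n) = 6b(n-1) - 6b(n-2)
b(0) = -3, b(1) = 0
Characteristic equation: x² - 6x + 6 = 0.
Discriminant Δ = (6)² + 4·(-6) = 12.
Roots r₁,₂ = (6 ± √12)/2, so r₁ = \sqrt{3} + 3, r₂ = 3 - \sqrt{3}.
General solution: b(n) = A·r₁^n + B·r₂^n.
From the initial conditions, A + B = -3 and r₁A + r₂B = 0.
Since r₁ - r₂ = √12: A = (0 - (-3)r₂)/√12 = - \frac{3}{2} + \frac{3 \sqrt{3}}{2}, and B = -3 - A = - \frac{3 \sqrt{3}}{2} - \frac{3}{2}.
So b(n) = \left(- \frac{3}{2} + \frac{3 \sqrt{3}}{2}\right)\left(\sqrt{3} + 3\right)^n + \left(- \frac{3 \sqrt{3}}{2} - \frac{3}{2}\right)\left(3 - \sqrt{3}\right)^n.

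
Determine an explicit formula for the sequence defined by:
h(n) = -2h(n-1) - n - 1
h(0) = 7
First-order linear with linear forcing.
Homogeneous solution: h_h(n) = A·(-2)^n.
Try particular h_p(n) = pn + q. Substituting:
  pn + q = -2(p(n-1) + q) - n - 1.
Matching the n-coefficient: p = -2p - 1 ⇒ p = - \frac{1}{3}.
Matching constants: q = 2p - 2q - 1 ⇒ q = - \frac{5}{9}.
General: h(n) = A·(-2)^n - \frac{n}{3} - \frac{5}{9}.
Apply h(0) = 7: A - \frac{5}{9} = 7 ⇒ A = \frac{68}{9}.
So h(n) = \frac{68 \left(-2\right)^{n}}{9} - \frac{n}{3} - \frac{5}{9}.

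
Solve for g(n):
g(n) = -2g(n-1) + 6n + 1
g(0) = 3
First-order linear with linear forcing.
Homogeneous solution: g_h(n) = A·(-2)^n.
Try particular g_p(n) = pn + q. Substituting:
  pn + q = -2(p(n-1) + q) + 6n + 1.
Matching the n-coefficient: p = -2p + 6 ⇒ p = 2.
Matching constants: q = 2p - 2q + 1 ⇒ q = \frac{5}{3}.
General: g(n) = A·(-2)^n + 2 n + \frac{5}{3}.
Apply g(0) = 3: A + \frac{5}{3} = 3 ⇒ A = \frac{4}{3}.
So g(n) = \frac{4 \left(-2\right)^{n}}{3} + 2 n + \frac{5}{3}.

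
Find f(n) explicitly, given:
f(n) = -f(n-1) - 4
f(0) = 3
First-order linear non-homogeneous.
Homogeneous solution: f_h(n) = A·(-1)^n.
Try constant particular solution f_p = K: K = -K - 4 ⇒ K = -2.
General: f(n) = A·(-1)^n - 2.
Apply f(0) = 3: A - 2 = 3 ⇒ A = 5.
So f(n) = 5 \left(-1\right)^{n} - 2.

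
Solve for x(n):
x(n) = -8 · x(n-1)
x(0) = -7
Pure geometric recurrence with ratio -8.
By induction x(n) = x(0) · (-8)^n = - 7 \left(-8\right)^{n}.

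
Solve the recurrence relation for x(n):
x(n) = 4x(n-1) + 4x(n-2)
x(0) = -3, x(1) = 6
Characteristic equation: x² - 4x - 4 = 0.
Discriminant Δ = (4)² + 4·(4) = 32.
Roots r₁,₂ = (4 ± √32)/2, so r₁ = 2 + 2 \sqrt{2}, r₂ = 2 - 2 \sqrt{2}.
General solution: x(n) = A·r₁^n + B·r₂^n.
From the initial conditions, A + B = -3 and r₁A + r₂B = 6.
Since r₁ - r₂ = √32: A = (6 - (-3)r₂)/√32 = - \frac{3}{2} + \frac{3 \sqrt{2}}{2}, and B = -3 - A = - \frac{3 \sqrt{2}}{2} - \frac{3}{2}.
So x(n) = \left(- \frac{3}{2} + \frac{3 \sqrt{2}}{2}\right)\left(2 + 2 \sqrt{2}\right)^n + \left(- \frac{3 \sqrt{2}}{2} - \frac{3}{2}\right)\left(2 - 2 \sqrt{2}\right)^n.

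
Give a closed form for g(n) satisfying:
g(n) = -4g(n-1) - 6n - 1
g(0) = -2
First-order linear with linear forcing.
Homogeneous solution: g_h(n) = A·(-4)^n.
Try particular g_p(n) = pn + q. Substituting:
  pn + q = -4(p(n-1) + q) - 6n - 1.
Matching the n-coefficient: p = -4p - 6 ⇒ p = - \frac{6}{5}.
Matching constants: q = 4p - 4q - 1 ⇒ q = - \frac{29}{25}.
General: g(n) = A·(-4)^n - \frac{6 n}{5} - \frac{29}{25}.
Apply g(0) = -2: A - \frac{29}{25} = -2 ⇒ A = - \frac{21}{25}.
So g(n) = - \frac{21 \left(-4\right)^{n}}{25} - \frac{6 n}{5} - \frac{29}{25}.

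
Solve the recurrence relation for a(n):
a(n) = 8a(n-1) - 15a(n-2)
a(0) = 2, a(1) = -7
Characteristic equation: x² - 8x + 15 = 0, which factors as (x - (3))(x - (5)) = 0.
Roots r₁ = 3, r₂ = 5 (distinct).
General solution: a(n) = A·(3)^n + B·(5)^n.
From a(0) = 2: A + B = 2.
From a(1) = -7: 3A + 5B = -7.
Solving: A = \frac{17}{2}, B = - \frac{13}{2}.
So a(n) = \frac{17 \cdot 3^{n}}{2} - \frac{13 \cdot 5^{n}}{2}.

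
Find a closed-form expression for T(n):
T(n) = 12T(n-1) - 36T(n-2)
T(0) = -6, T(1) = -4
Characteristic equation: x² - 12x + 36 = 0, which is (x - (6))².
Repeated root r = 6.
General solution: T(n) = (A + Bn)·(6)^n.
From T(0) = -6: A = -6.
From T(1) = -4: (A + B)·(6) = -4 ⇒ B = \frac{16}{3}.
So T(n) = \left(\frac{16 n}{3} - 6\right) \cdot (6)^n.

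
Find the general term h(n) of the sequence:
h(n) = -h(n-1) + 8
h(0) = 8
First-order linear non-homogeneous.
Homogeneous solution: h_h(n) = A·(-1)^n.
Try constant particular solution h_p = K: K = -K + 8 ⇒ K = 4.
General: h(n) = A·(-1)^n + 4.
Apply h(0) = 8: A + 4 = 8 ⇒ A = 4.
So h(n) = 4 \left(-1\right)^{n} + 4.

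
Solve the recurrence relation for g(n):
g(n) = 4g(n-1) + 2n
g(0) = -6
First-order linear with linear forcing.
Homogeneous solution: g_h(n) = A·(4)^n.
Try particular g_p(n) = pn + q. Substituting:
  pn + q = 4(p(n-1) + q) + 2n.
Matching the n-coefficient: p = 4p + 2 ⇒ p = - \frac{2}{3}.
Matching constants: q = -4p + 4q ⇒ q = - \frac{8}{9}.
General: g(n) = A·(4)^n - \frac{2 n}{3} - \frac{8}{9}.
Apply g(0) = -6: A - \frac{8}{9} = -6 ⇒ A = - \frac{46}{9}.
So g(n) = - \frac{46 \cdot 4^{n}}{9} - \frac{2 n}{3} - \frac{8}{9}.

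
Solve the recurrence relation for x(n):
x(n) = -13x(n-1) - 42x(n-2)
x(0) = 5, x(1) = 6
Characteristic equation: x² + 13x + 42 = 0, which factors as (x - (-7))(x - (-6)) = 0.
Roots r₁ = -7, r₂ = -6 (distinct).
General solution: x(n) = A·(-7)^n + B·(-6)^n.
From x(0) = 5: A + B = 5.
From x(1) = 6: -7A - 6B = 6.
Solving: A = -36, B = 41.
So x(n) = 41 \left(-6\right)^{n} - 36 \left(-7\right)^{n}.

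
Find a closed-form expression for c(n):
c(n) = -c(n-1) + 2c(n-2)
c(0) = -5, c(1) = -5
Characteristic equation: x² + x - 2 = 0, which factors as (x - (-2))(x - (1)) = 0.
Roots r₁ = -2, r₂ = 1 (distinct).
General solution: c(n) = A·(-2)^n + B·(1)^n.
From c(0) = -5: A + B = -5.
From c(1) = -5: -2A + B = -5.
Solving: A = 0, B = -5.
So c(n) = -5.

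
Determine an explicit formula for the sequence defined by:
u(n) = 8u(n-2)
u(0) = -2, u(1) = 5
Characteristic equation: x² - 8 = 0.
Discriminant Δ = (0)² + 4·(8) = 32.
Roots r₁,₂ = (0 ± √32)/2, so r₁ = 2 \sqrt{2}, r₂ = - 2 \sqrt{2}.
General solution: u(n) = A·r₁^n + B·r₂^n.
From the initial conditions, A + B = -2 and r₁A + r₂B = 5.
Since r₁ - r₂ = √32: A = (5 - (-2)r₂)/√32 = -1 + \frac{5 \sqrt{2}}{8}, and B = -2 - A = -1 - \frac{5 \sqrt{2}}{8}.
So u(n) = \left(-1 + \frac{5 \sqrt{2}}{8}\right)\left(2 \sqrt{2}\right)^n + \left(-1 - \frac{5 \sqrt{2}}{8}\right)\left(- 2 \sqrt{2}\right)^n.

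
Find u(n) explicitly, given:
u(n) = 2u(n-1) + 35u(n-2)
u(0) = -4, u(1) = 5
Characteristic equation: x² - 2x - 35 = 0, which factors as (x - (-5))(x - (7)) = 0.
Roots r₁ = -5, r₂ = 7 (distinct).
General solution: u(n) = A·(-5)^n + B·(7)^n.
From u(0) = -4: A + B = -4.
From u(1) = 5: -5A + 7B = 5.
Solving: A = - \frac{11}{4}, B = - \frac{5}{4}.
So u(n) = - \frac{11 \left(-5\right)^{n}}{4} - \frac{5 \cdot 7^{n}}{4}.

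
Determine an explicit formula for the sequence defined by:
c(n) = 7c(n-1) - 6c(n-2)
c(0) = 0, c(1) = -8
Characteristic equation: x² - 7x + 6 = 0, which factors as (x - (1))(x - (6)) = 0.
Roots r₁ = 1, r₂ = 6 (distinct).
General solution: c(n) = A·(1)^n + B·(6)^n.
From c(0) = 0: A + B = 0.
From c(1) = -8: A + 6B = -8.
Solving: A = \frac{8}{5}, B = - \frac{8}{5}.
So c(n) = \frac{8}{5} - \frac{8 \cdot 6^{n}}{5}.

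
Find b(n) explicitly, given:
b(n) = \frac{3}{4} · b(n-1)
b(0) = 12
Pure geometric recurrence with ratio \frac{3}{4}.
By induction b(n) = b(0) · (\frac{3}{4})^n = 12 \left(\frac{3}{4}\right)^{n}.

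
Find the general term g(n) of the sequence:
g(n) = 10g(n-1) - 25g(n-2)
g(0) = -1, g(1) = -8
Characteristic equation: x² - 10x + 25 = 0, which is (x - (5))².
Repeated root r = 5.
General solution: g(n) = (A + Bn)·(5)^n.
From g(0) = -1: A = -1.
From g(1) = -8: (A + B)·(5) = -8 ⇒ B = - \frac{3}{5}.
So g(n) = \left(- \frac{3 n}{5} - 1\right) \cdot (5)^n.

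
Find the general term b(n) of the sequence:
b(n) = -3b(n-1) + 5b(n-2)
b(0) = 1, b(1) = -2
Characteristic equation: x² + 3x - 5 = 0.
Discriminant Δ = (-3)² + 4·(5) = 29.
Roots r₁,₂ = (-3 ± √29)/2, so r₁ = - \frac{3}{2} + \frac{\sqrt{29}}{2}, r₂ = - \frac{\sqrt{29}}{2} - \frac{3}{2}.
General solution: b(n) = A·r₁^n + B·r₂^n.
From the initial conditions, A + B = 1 and r₁A + r₂B = -2.
Since r₁ - r₂ = √29: A = (-2 - (1)r₂)/√29 = \frac{1}{2} - \frac{\sqrt{29}}{58}, and B = 1 - A = \frac{\sqrt{29}}{58} + \frac{1}{2}.
So b(n) = \left(\frac{1}{2} - \frac{\sqrt{29}}{58}\right)\left(- \frac{3}{2} + \frac{\sqrt{29}}{2}\right)^n + \left(\frac{\sqrt{29}}{58} + \frac{1}{2}\right)\left(- \frac{\sqrt{29}}{2} - \frac{3}{2}\right)^n.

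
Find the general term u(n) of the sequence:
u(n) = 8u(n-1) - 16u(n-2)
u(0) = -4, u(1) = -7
Characteristic equation: x² - 8x + 16 = 0, which is (x - (4))².
Repeated root r = 4.
General solution: u(n) = (A + Bn)·(4)^n.
From u(0) = -4: A = -4.
From u(1) = -7: (A + B)·(4) = -7 ⇒ B = \frac{9}{4}.
So u(n) = \left(\frac{9 n}{4} - 4\right) \cdot (4)^n.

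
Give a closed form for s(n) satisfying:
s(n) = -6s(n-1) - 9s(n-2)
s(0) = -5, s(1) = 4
Characteristic equation: x² + 6x + 9 = 0, which is (x - (-3))².
Repeated root r = -3.
General solution: s(n) = (A + Bn)·(-3)^n.
From s(0) = -5: A = -5.
From s(1) = 4: (A + B)·(-3) = 4 ⇒ B = \frac{11}{3}.
So s(n) = \left(\frac{11 n}{3} - 5\right) \cdot (-3)^n.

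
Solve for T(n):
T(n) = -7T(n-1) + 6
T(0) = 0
First-order linear non-homogeneous.
Homogeneous solution: T_h(n) = A·(-7)^n.
Try constant particular solution T_p = K: K = -7K + 6 ⇒ K = \frac{3}{4}.
General: T(n) = A·(-7)^n + \frac{3}{4}.
Apply T(0) = 0: A + \frac{3}{4} = 0 ⇒ A = - \frac{3}{4}.
So T(n) = \frac{3}{4} - \frac{3 \left(-7\right)^{n}}{4}.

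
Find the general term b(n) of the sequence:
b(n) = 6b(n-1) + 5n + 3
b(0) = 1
First-order linear with linear forcing.
Homogeneous solution: b_h(n) = A·(6)^n.
Try particular b_p(n) = pn + q. Substituting:
  pn + q = 6(p(n-1) + q) + 5n + 3.
Matching the n-coefficient: p = 6p + 5 ⇒ p = -1.
Matching constants: q = -6p + 6q + 3 ⇒ q = - \frac{9}{5}.
General: b(n) = A·(6)^n - n - \frac{9}{5}.
Apply b(0) = 1: A - \frac{9}{5} = 1 ⇒ A = \frac{14}{5}.
So b(n) = \frac{14 \cdot 6^{n}}{5} - n - \frac{9}{5}.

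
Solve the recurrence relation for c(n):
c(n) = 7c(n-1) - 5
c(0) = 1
First-order linear non-homogeneous.
Homogeneous solution: c_h(n) = A·(7)^n.
Try constant particular solution c_p = K: K = 7K - 5 ⇒ K = \frac{5}{6}.
General: c(n) = A·(7)^n + \frac{5}{6}.
Apply c(0) = 1: A + \frac{5}{6} = 1 ⇒ A = \frac{1}{6}.
So c(n) = \frac{7^{n}}{6} + \frac{5}{6}.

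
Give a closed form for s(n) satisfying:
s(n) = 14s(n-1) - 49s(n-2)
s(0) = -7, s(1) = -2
Characteristic equation: x² - 14x + 49 = 0, which is (x - (7))².
Repeated root r = 7.
General solution: s(n) = (A + Bn)·(7)^n.
From s(0) = -7: A = -7.
From s(1) = -2: (A + B)·(7) = -2 ⇒ B = \frac{47}{7}.
So s(n) = \left(\frac{47 n}{7} - 7\right) \cdot (7)^n.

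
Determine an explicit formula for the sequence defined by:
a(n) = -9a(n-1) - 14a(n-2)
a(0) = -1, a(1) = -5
Characteristic equation: x² + 9x + 14 = 0, which factors as (x - (-2))(x - (-7)) = 0.
Roots r₁ = -2, r₂ = -7 (distinct).
General solution: a(n) = A·(-2)^n + B·(-7)^n.
From a(0) = -1: A + B = -1.
From a(1) = -5: -2A - 7B = -5.
Solving: A = - \frac{12}{5}, B = \frac{7}{5}.
So a(n) = - \frac{12 \left(-2\right)^{n}}{5} + \frac{7 \left(-7\right)^{n}}{5}.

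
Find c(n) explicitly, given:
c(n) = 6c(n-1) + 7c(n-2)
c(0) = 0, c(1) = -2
Characteristic equation: x² - 6x - 7 = 0, which factors as (x - (7))(x - (-1)) = 0.
Roots r₁ = 7, r₂ = -1 (distinct).
General solution: c(n) = A·(7)^n + B·(-1)^n.
From c(0) = 0: A + B = 0.
From c(1) = -2: 7A - B = -2.
Solving: A = - \frac{1}{4}, B = \frac{1}{4}.
So c(n) = \frac{\left(-1\right)^{n}}{4} - \frac{7^{n}}{4}.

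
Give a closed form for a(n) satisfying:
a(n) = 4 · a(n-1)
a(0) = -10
Pure geometric recurrence with ratio 4.
By induction a(n) = a(0) · (4)^n = - 10 \cdot 4^{n}.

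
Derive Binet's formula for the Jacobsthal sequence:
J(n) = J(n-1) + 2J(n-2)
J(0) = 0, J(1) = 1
This is the Jacobsthal sequence.
Characteristic equation: x² - x - 2 = 0; roots r₁ = 2, r₂ = -1.
General: J(n) = A·r₁^n + B·r₂^n. Solving with J(0)=0, J(1)=1 gives A = \frac{1}{3}, B = - \frac{1}{3}.
So J(n) = - \frac{\left(-1\right)^{n}}{3} + \frac{2^{n}}{3}.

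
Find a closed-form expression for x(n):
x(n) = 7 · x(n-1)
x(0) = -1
Pure geometric recurrence with ratio 7.
By induction x(n) = x(0) · (7)^n = - 7^{n}.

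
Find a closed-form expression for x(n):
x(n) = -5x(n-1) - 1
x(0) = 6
First-order linear non-homogeneous.
Homogeneous solution: x_h(n) = A·(-5)^n.
Try constant particular solution x_p = K: K = -5K - 1 ⇒ K = - \frac{1}{6}.
General: x(n) = A·(-5)^n - \frac{1}{6}.
Apply x(0) = 6: A - \frac{1}{6} = 6 ⇒ A = \frac{37}{6}.
So x(n) = \frac{37 \left(-5\right)^{n}}{6} - \frac{1}{6}.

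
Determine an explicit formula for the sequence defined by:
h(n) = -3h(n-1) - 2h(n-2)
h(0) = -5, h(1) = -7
Characteristic equation: x² + 3x + 2 = 0, which factors as (x - (-2))(x - (-1)) = 0.
Roots r₁ = -2, r₂ = -1 (distinct).
General solution: h(n) = A·(-2)^n + B·(-1)^n.
From h(0) = -5: A + B = -5.
From h(1) = -7: -2A - B = -7.
Solving: A = 12, B = -17.
So h(n) = - 17 \left(-1\right)^{n} + 12 \left(-2\right)^{n}.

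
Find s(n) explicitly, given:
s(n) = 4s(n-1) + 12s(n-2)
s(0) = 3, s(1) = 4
Characteristic equation: x² - 4x - 12 = 0, which factors as (x - (6))(x - (-2)) = 0.
Roots r₁ = 6, r₂ = -2 (distinct).
General solution: s(n) = A·(6)^n + B·(-2)^n.
From s(0) = 3: A + B = 3.
From s(1) = 4: 6A - 2B = 4.
Solving: A = \frac{5}{4}, B = \frac{7}{4}.
So s(n) = \frac{7 \left(-2\right)^{n}}{4} + \frac{5 \cdot 6^{n}}{4}.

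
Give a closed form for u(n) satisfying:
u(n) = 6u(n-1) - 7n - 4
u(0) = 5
First-order linear with linear forcing.
Homogeneous solution: u_h(n) = A·(6)^n.
Try particular u_p(n) = pn + q. Substituting:
  pn + q = 6(p(n-1) + q) - 7n - 4.
Matching the n-coefficient: p = 6p - 7 ⇒ p = \frac{7}{5}.
Matching constants: q = -6p + 6q - 4 ⇒ q = \frac{62}{25}.
General: u(n) = A·(6)^n + \frac{7 n}{5} + \frac{62}{25}.
Apply u(0) = 5: A + \frac{62}{25} = 5 ⇒ A = \frac{63}{25}.
So u(n) = \frac{63 \cdot 6^{n}}{25} + \frac{7 n}{5} + \frac{62}{25}.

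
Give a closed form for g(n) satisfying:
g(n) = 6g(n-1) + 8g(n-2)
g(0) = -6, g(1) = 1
Characteristic equation: x² - 6x - 8 = 0.
Discriminant Δ = (6)² + 4·(8) = 68.
Roots r₁,₂ = (6 ± √68)/2, so r₁ = 3 + \sqrt{17}, r₂ = 3 - \sqrt{17}.
General solution: g(n) = A·r₁^n + B·r₂^n.
From the initial conditions, A + B = -6 and r₁A + r₂B = 1.
Since r₁ - r₂ = √68: A = (1 - (-6)r₂)/√68 = -3 + \frac{19 \sqrt{17}}{34}, and B = -6 - A = -3 - \frac{19 \sqrt{17}}{34}.
So g(n) = \left(-3 + \frac{19 \sqrt{17}}{34}\right)\left(3 + \sqrt{17}\right)^n + \left(-3 - \frac{19 \sqrt{17}}{34}\right)\left(3 - \sqrt{17}\right)^n.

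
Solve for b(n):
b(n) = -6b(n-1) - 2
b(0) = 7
First-order linear non-homogeneous.
Homogeneous solution: b_h(n) = A·(-6)^n.
Try constant particular solution b_p = K: K = -6K - 2 ⇒ K = - \frac{2}{7}.
General: b(n) = A·(-6)^n - \frac{2}{7}.
Apply b(0) = 7: A - \frac{2}{7} = 7 ⇒ A = \frac{51}{7}.
So b(n) = \frac{51 \left(-6\right)^{n}}{7} - \frac{2}{7}.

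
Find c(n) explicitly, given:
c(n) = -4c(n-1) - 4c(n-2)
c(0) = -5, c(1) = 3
Characteristic equation: x² + 4x + 4 = 0, which is (x - (-2))².
Repeated root r = -2.
General solution: c(n) = (A + Bn)·(-2)^n.
From c(0) = -5: A = -5.
From c(1) = 3: (A + B)·(-2) = 3 ⇒ B = \frac{7}{2}.
So c(n) = \left(\frac{7 n}{2} - 5\right) \cdot (-2)^n.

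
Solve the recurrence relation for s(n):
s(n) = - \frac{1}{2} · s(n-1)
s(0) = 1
Pure geometric recurrence with ratio - \frac{1}{2}.
By induction s(n) = s(0) · (- \frac{1}{2})^n = \left(- \frac{1}{2}\right)^{n}.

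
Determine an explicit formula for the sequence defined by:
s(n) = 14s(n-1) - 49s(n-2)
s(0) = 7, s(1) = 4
Characteristic equation: x² - 14x + 49 = 0, which is (x - (7))².
Repeated root r = 7.
General solution: s(n) = (A + Bn)·(7)^n.
From s(0) = 7: A = 7.
From s(1) = 4: (A + B)·(7) = 4 ⇒ B = - \frac{45}{7}.
So s(n) = \left(7 - \frac{45 n}{7}\right) \cdot (7)^n.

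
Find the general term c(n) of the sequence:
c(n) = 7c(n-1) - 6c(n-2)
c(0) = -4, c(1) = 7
Characteristic equation: x² - 7x + 6 = 0, which factors as (x - (1))(x - (6)) = 0.
Roots r₁ = 1, r₂ = 6 (distinct).
General solution: c(n) = A·(1)^n + B·(6)^n.
From c(0) = -4: A + B = -4.
From c(1) = 7: A + 6B = 7.
Solving: A = - \frac{31}{5}, B = \frac{11}{5}.
So c(n) = \frac{11 \cdot 6^{n}}{5} - \frac{31}{5}.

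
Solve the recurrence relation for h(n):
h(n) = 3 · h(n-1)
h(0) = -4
Pure geometric recurrence with ratio 3.
By induction h(n) = h(0) · (3)^n = - 4 \cdot 3^{n}.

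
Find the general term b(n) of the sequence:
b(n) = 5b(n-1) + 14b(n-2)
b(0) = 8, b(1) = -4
Characteristic equation: x² - 5x - 14 = 0, which factors as (x - (-2))(x - (7)) = 0.
Roots r₁ = -2, r₂ = 7 (distinct).
General solution: b(n) = A·(-2)^n + B·(7)^n.
From b(0) = 8: A + B = 8.
From b(1) = -4: -2A + 7B = -4.
Solving: A = \frac{20}{3}, B = \frac{4}{3}.
So b(n) = \frac{20 \left(-2\right)^{n}}{3} + \frac{4 \cdot 7^{n}}{3}.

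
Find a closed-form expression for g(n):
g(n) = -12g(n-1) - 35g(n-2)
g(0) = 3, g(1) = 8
Characteristic equation: x² + 12x + 35 = 0, which factors as (x - (-5))(x - (-7)) = 0.
Roots r₁ = -5, r₂ = -7 (distinct).
General solution: g(n) = A·(-5)^n + B·(-7)^n.
From g(0) = 3: A + B = 3.
From g(1) = 8: -5A - 7B = 8.
Solving: A = \frac{29}{2}, B = - \frac{23}{2}.
So g(n) = \frac{29 \left(-5\right)^{n}}{2} - \frac{23 \left(-7\right)^{n}}{2}.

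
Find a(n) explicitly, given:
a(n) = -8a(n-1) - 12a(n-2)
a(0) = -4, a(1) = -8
Characteristic equation: x² + 8x + 12 = 0, which factors as (x - (-6))(x - (-2)) = 0.
Roots r₁ = -6, r₂ = -2 (distinct).
General solution: a(n) = A·(-6)^n + B·(-2)^n.
From a(0) = -4: A + B = -4.
From a(1) = -8: -6A - 2B = -8.
Solving: A = 4, B = -8.
So a(n) = - 8 \left(-2\right)^{n} + 4 \left(-6\right)^{n}.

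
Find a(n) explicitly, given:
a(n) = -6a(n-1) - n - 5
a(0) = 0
First-order linear with linear forcing.
Homogeneous solution: a_h(n) = A·(-6)^n.
Try particular a_p(n) = pn + q. Substituting:
  pn + q = -6(p(n-1) + q) - n - 5.
Matching the n-coefficient: p = -6p - 1 ⇒ p = - \frac{1}{7}.
Matching constants: q = 6p - 6q - 5 ⇒ q = - \frac{41}{49}.
General: a(n) = A·(-6)^n - \frac{n}{7} - \frac{41}{49}.
Apply a(0) = 0: A - \frac{41}{49} = 0 ⇒ A = \frac{41}{49}.
So a(n) = \frac{41 \left(-6\right)^{n}}{49} - \frac{n}{7} - \frac{41}{49}.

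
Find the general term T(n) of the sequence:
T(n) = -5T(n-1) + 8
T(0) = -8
First-order linear non-homogeneous.
Homogeneous solution: T_h(n) = A·(-5)^n.
Try constant particular solution T_p = K: K = -5K + 8 ⇒ K = \frac{4}{3}.
General: T(n) = A·(-5)^n + \frac{4}{3}.
Apply T(0) = -8: A + \frac{4}{3} = -8 ⇒ A = - \frac{28}{3}.
So T(n) = \frac{4}{3} - \frac{28 \left(-5\right)^{n}}{3}.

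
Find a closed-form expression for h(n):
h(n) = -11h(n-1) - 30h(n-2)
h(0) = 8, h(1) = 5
Characteristic equation: x² + 11x + 30 = 0, which factors as (x - (-6))(x - (-5)) = 0.
Roots r₁ = -6, r₂ = -5 (distinct).
General solution: h(n) = A·(-6)^n + B·(-5)^n.
From h(0) = 8: A + B = 8.
From h(1) = 5: -6A - 5B = 5.
Solving: A = -45, B = 53.
So h(n) = 53 \left(-5\right)^{n} - 45 \left(-6\right)^{n}.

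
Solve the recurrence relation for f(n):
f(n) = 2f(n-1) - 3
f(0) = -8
First-order linear non-homogeneous.
Homogeneous solution: f_h(n) = A·(2)^n.
Try constant particular solution f_p = K: K = 2K - 3 ⇒ K = 3.
General: f(n) = A·(2)^n + 3.
Apply f(0) = -8: A + 3 = -8 ⇒ A = -11.
So f(n) = 3 - 11 \cdot 2^{n}.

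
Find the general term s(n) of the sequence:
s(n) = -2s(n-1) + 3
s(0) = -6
First-order linear non-homogeneous.
Homogeneous solution: s_h(n) = A·(-2)^n.
Try constant particular solution s_p = K: K = -2K + 3 ⇒ K = 1.
General: s(n) = A·(-2)^n + 1.
Apply s(0) = -6: A + 1 = -6 ⇒ A = -7.
So s(n) = 1 - 7 \left(-2\right)^{n}.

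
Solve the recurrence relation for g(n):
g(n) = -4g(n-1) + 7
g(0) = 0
First-order linear non-homogeneous.
Homogeneous solution: g_h(n) = A·(-4)^n.
Try constant particular solution g_p = K: K = -4K + 7 ⇒ K = \frac{7}{5}.
General: g(n) = A·(-4)^n + \frac{7}{5}.
Apply g(0) = 0: A + \frac{7}{5} = 0 ⇒ A = - \frac{7}{5}.
So g(n) = \frac{7}{5} - \frac{7 \left(-4\right)^{n}}{5}.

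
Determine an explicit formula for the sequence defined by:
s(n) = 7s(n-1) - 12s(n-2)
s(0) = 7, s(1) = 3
Characteristic equation: x² - 7x + 12 = 0, which factors as (x - (3))(x - (4)) = 0.
Roots r₁ = 3, r₂ = 4 (distinct).
General solution: s(n) = A·(3)^n + B·(4)^n.
From s(0) = 7: A + B = 7.
From s(1) = 3: 3A + 4B = 3.
Solving: A = 25, B = -18.
So s(n) = 25 \cdot 3^{n} - 18 \cdot 4^{n}.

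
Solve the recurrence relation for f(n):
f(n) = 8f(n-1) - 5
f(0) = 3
First-order linear non-homogeneous.
Homogeneous solution: f_h(n) = A·(8)^n.
Try constant particular solution f_p = K: K = 8K - 5 ⇒ K = \frac{5}{7}.
General: f(n) = A·(8)^n + \frac{5}{7}.
Apply f(0) = 3: A + \frac{5}{7} = 3 ⇒ A = \frac{16}{7}.
So f(n) = \frac{16 \cdot 8^{n}}{7} + \frac{5}{7}.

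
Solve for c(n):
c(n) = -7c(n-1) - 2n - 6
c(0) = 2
First-order linear with linear forcing.
Homogeneous solution: c_h(n) = A·(-7)^n.
Try particular c_p(n) = pn + q. Substituting:
  pn + q = -7(p(n-1) + q) - 2n - 6.
Matching the n-coefficient: p = -7p - 2 ⇒ p = - \frac{1}{4}.
Matching constants: q = 7p - 7q - 6 ⇒ q = - \frac{31}{32}.
General: c(n) = A·(-7)^n - \frac{n}{4} - \frac{31}{32}.
Apply c(0) = 2: A - \frac{31}{32} = 2 ⇒ A = \frac{95}{32}.
So c(n) = \frac{95 \left(-7\right)^{n}}{32} - \frac{n}{4} - \frac{31}{32}.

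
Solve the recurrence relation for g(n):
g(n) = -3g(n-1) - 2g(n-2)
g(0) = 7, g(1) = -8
Characteristic equation: x² + 3x + 2 = 0, which factors as (x - (-2))(x - (-1)) = 0.
Roots r₁ = -2, r₂ = -1 (distinct).
General solution: g(n) = A·(-2)^n + B·(-1)^n.
From g(0) = 7: A + B = 7.
From g(1) = -8: -2A - B = -8.
Solving: A = 1, B = 6.
So g(n) = 6 \left(-1\right)^{n} + \left(-2\right)^{n}.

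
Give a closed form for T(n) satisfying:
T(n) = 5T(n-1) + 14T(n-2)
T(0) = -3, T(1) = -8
Characteristic equation: x² - 5x - 14 = 0, which factors as (x - (-2))(x - (7)) = 0.
Roots r₁ = -2, r₂ = 7 (distinct).
General solution: T(n) = A·(-2)^n + B·(7)^n.
From T(0) = -3: A + B = -3.
From T(1) = -8: -2A + 7B = -8.
Solving: A = - \frac{13}{9}, B = - \frac{14}{9}.
So T(n) = - \frac{13 \left(-2\right)^{n}}{9} - \frac{14 \cdot 7^{n}}{9}.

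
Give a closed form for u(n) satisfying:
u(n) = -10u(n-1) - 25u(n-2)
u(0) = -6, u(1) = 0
Characteristic equation: x² + 10x + 25 = 0, which is (x - (-5))².
Repeated root r = -5.
General solution: u(n) = (A + Bn)·(-5)^n.
From u(0) = -6: A = -6.
From u(1) = 0: (A + B)·(-5) = 0 ⇒ B = 6.
So u(n) = \left(6 n - 6\right) \cdot (-5)^n.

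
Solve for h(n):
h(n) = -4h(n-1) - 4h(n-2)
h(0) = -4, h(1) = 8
Characteristic equation: x² + 4x + 4 = 0, which is (x - (-2))².
Repeated root r = -2.
General solution: h(n) = (A + Bn)·(-2)^n.
From h(0) = -4: A = -4.
From h(1) = 8: (A + B)·(-2) = 8 ⇒ B = 0.
So h(n) = \left(-4\right) \cdot (-2)^n.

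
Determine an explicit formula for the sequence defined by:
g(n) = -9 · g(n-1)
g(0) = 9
Pure geometric recurrence with ratio -9.
By induction g(n) = g(0) · (-9)^n = 9 \left(-9\right)^{n}.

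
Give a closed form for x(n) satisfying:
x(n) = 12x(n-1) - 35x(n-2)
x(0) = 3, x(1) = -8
Characteristic equation: x² - 12x + 35 = 0, which factors as (x - (7))(x - (5)) = 0.
Roots r₁ = 7, r₂ = 5 (distinct).
General solution: x(n) = A·(7)^n + B·(5)^n.
From x(0) = 3: A + B = 3.
From x(1) = -8: 7A + 5B = -8.
Solving: A = - \frac{23}{2}, B = \frac{29}{2}.
So x(n) = \frac{29 \cdot 5^{n}}{2} - \frac{23 \cdot 7^{n}}{2}.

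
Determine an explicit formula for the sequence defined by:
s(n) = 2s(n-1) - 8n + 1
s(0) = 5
First-order linear with linear forcing.
Homogeneous solution: s_h(n) = A·(2)^n.
Try particular s_p(n) = pn + q. Substituting:
  pn + q = 2(p(n-1) + q) - 8n + 1.
Matching the n-coefficient: p = 2p - 8 ⇒ p = 8.
Matching constants: q = -2p + 2q + 1 ⇒ q = 15.
General: s(n) = A·(2)^n + 8 n + 15.
Apply s(0) = 5: A + 15 = 5 ⇒ A = -10.
So s(n) = - 10 \cdot 2^{n} + 8 n + 15.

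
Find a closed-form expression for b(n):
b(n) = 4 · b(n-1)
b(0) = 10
Pure geometric recurrence with ratio 4.
By induction b(n) = b(0) · (4)^n = 10 \cdot 4^{n}.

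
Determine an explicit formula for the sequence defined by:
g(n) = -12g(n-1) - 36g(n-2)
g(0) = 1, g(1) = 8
Characteristic equation: x² + 12x + 36 = 0, which is (x - (-6))².
Repeated root r = -6.
General solution: g(n) = (A + Bn)·(-6)^n.
From g(0) = 1: A = 1.
From g(1) = 8: (A + B)·(-6) = 8 ⇒ B = - \frac{7}{3}.
So g(n) = \left(1 - \frac{7 n}{3}\right) \cdot (-6)^n.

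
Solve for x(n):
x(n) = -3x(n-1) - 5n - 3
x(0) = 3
First-order linear with linear forcing.
Homogeneous solution: x_h(n) = A·(-3)^n.
Try particular x_p(n) = pn + q. Substituting:
  pn + q = -3(p(n-1) + q) - 5n - 3.
Matching the n-coefficient: p = -3p - 5 ⇒ p = - \frac{5}{4}.
Matching constants: q = 3p - 3q - 3 ⇒ q = - \frac{27}{16}.
General: x(n) = A·(-3)^n - \frac{5 n}{4} - \frac{27}{16}.
Apply x(0) = 3: A - \frac{27}{16} = 3 ⇒ A = \frac{75}{16}.
So x(n) = \frac{75 \left(-3\right)^{n}}{16} - \frac{5 n}{4} - \frac{27}{16}.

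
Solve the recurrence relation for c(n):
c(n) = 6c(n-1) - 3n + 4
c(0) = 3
First-order linear with linear forcing.
Homogeneous solution: c_h(n) = A·(6)^n.
Try particular c_p(n) = pn + q. Substituting:
  pn + q = 6(p(n-1) + q) - 3n + 4.
Matching the n-coefficient: p = 6p - 3 ⇒ p = \frac{3}{5}.
Matching constants: q = -6p + 6q + 4 ⇒ q = - \frac{2}{25}.
General: c(n) = A·(6)^n + \frac{3 n}{5} - \frac{2}{25}.
Apply c(0) = 3: A - \frac{2}{25} = 3 ⇒ A = \frac{77}{25}.
So c(n) = \frac{77 \cdot 6^{n}}{25} + \frac{3 n}{5} - \frac{2}{25}.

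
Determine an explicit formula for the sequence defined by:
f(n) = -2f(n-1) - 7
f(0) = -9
First-order linear non-homogeneous.
Homogeneous solution: f_h(n) = A·(-2)^n.
Try constant particular solution f_p = K: K = -2K - 7 ⇒ K = - \frac{7}{3}.
General: f(n) = A·(-2)^n - \frac{7}{3}.
Apply f(0) = -9: A - \frac{7}{3} = -9 ⇒ A = - \frac{20}{3}.
So f(n) = - \frac{20 \left(-2\right)^{n}}{3} - \frac{7}{3}.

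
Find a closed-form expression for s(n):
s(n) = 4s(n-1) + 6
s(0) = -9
First-order linear non-homogeneous.
Homogeneous solution: s_h(n) = A·(4)^n.
Try constant particular solution s_p = K: K = 4K + 6 ⇒ K = -2.
General: s(n) = A·(4)^n - 2.
Apply s(0) = -9: A - 2 = -9 ⇒ A = -7.
So s(n) = - 7 \cdot 4^{n} - 2.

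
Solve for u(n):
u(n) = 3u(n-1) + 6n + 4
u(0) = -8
First-order linear with linear forcing.
Homogeneous solution: u_h(n) = A·(3)^n.
Try particular u_p(n) = pn + q. Substituting:
  pn + q = 3(p(n-1) + q) + 6n + 4.
Matching the n-coefficient: p = 3p + 6 ⇒ p = -3.
Matching constants: q = -3p + 3q + 4 ⇒ q = - \frac{13}{2}.
General: u(n) = A·(3)^n - 3 n - \frac{13}{2}.
Apply u(0) = -8: A - \frac{13}{2} = -8 ⇒ A = - \frac{3}{2}.
So u(n) = - \frac{3 \cdot 3^{n}}{2} - 3 n - \frac{13}{2}.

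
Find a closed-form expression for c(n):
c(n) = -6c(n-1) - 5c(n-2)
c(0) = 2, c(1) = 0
Characteristic equation: x² + 6x + 5 = 0, which factors as (x - (-1))(x - (-5)) = 0.
Roots r₁ = -1, r₂ = -5 (distinct).
General solution: c(n) = A·(-1)^n + B·(-5)^n.
From c(0) = 2: A + B = 2.
From c(1) = 0: -A - 5B = 0.
Solving: A = \frac{5}{2}, B = - \frac{1}{2}.
So c(n) = \frac{5 \left(-1\right)^{n}}{2} - \frac{\left(-5\right)^{n}}{2}.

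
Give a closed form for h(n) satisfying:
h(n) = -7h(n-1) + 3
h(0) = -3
First-order linear non-homogeneous.
Homogeneous solution: h_h(n) = A·(-7)^n.
Try constant particular solution h_p = K: K = -7K + 3 ⇒ K = \frac{3}{8}.
General: h(n) = A·(-7)^n + \frac{3}{8}.
Apply h(0) = -3: A + \frac{3}{8} = -3 ⇒ A = - \frac{27}{8}.
So h(n) = \frac{3}{8} - \frac{27 \left(-7\right)^{n}}{8}.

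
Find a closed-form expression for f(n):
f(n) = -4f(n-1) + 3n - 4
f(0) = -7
First-order linear with linear forcing.
Homogeneous solution: f_h(n) = A·(-4)^n.
Try particular f_p(n) = pn + q. Substituting:
  pn + q = -4(p(n-1) + q) + 3n - 4.
Matching the n-coefficient: p = -4p + 3 ⇒ p = \frac{3}{5}.
Matching constants: q = 4p - 4q - 4 ⇒ q = - \frac{8}{25}.
General: f(n) = A·(-4)^n + \frac{3 n}{5} - \frac{8}{25}.
Apply f(0) = -7: A - \frac{8}{25} = -7 ⇒ A = - \frac{167}{25}.
So f(n) = - \frac{167 \left(-4\right)^{n}}{25} + \frac{3 n}{5} - \frac{8}{25}.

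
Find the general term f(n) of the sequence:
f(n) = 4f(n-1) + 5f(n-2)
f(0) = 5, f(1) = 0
Characteristic equation: x² - 4x - 5 = 0, which factors as (x - (-1))(x - (5)) = 0.
Roots r₁ = -1, r₂ = 5 (distinct).
General solution: f(n) = A·(-1)^n + B·(5)^n.
From f(0) = 5: A + B = 5.
From f(1) = 0: -A + 5B = 0.
Solving: A = \frac{25}{6}, B = \frac{5}{6}.
So f(n) = \frac{25 \left(-1\right)^{n}}{6} + \frac{5 \cdot 5^{n}}{6}.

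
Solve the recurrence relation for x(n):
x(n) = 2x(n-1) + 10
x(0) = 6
First-order linear non-homogeneous.
Homogeneous solution: x_h(n) = A·(2)^n.
Try constant particular solution x_p = K: K = 2K + 10 ⇒ K = -10.
General: x(n) = A·(2)^n - 10.
Apply x(0) = 6: A - 10 = 6 ⇒ A = 16.
So x(n) = 16 \cdot 2^{n} - 10.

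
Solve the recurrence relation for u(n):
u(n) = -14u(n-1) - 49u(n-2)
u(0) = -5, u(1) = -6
Characteristic equation: x² + 14x + 49 = 0, which is (x - (-7))².
Repeated root r = -7.
General solution: u(n) = (A + Bn)·(-7)^n.
From u(0) = -5: A = -5.
From u(1) = -6: (A + B)·(-7) = -6 ⇒ B = \frac{41}{7}.
So u(n) = \left(\frac{41 n}{7} - 5\right) \cdot (-7)^n.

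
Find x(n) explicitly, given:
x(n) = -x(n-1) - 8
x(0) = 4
First-order linear non-homogeneous.
Homogeneous solution: x_h(n) = A·(-1)^n.
Try constant particular solution x_p = K: K = -K - 8 ⇒ K = -4.
General: x(n) = A·(-1)^n - 4.
Apply x(0) = 4: A - 4 = 4 ⇒ A = 8.
So x(n) = 8 \left(-1\right)^{n} - 4.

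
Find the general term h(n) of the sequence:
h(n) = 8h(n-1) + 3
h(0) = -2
First-order linear non-homogeneous.
Homogeneous solution: h_h(n) = A·(8)^n.
Try constant particular solution h_p = K: K = 8K + 3 ⇒ K = - \frac{3}{7}.
General: h(n) = A·(8)^n - \frac{3}{7}.
Apply h(0) = -2: A - \frac{3}{7} = -2 ⇒ A = - \frac{11}{7}.
So h(n) = - \frac{11 \cdot 8^{n}}{7} - \frac{3}{7}.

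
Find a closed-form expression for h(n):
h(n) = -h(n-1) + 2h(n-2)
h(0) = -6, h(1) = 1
Characteristic equation: x² + x - 2 = 0, which factors as (x - (1))(x - (-2)) = 0.
Roots r₁ = 1, r₂ = -2 (distinct).
General solution: h(n) = A·(1)^n + B·(-2)^n.
From h(0) = -6: A + B = -6.
From h(1) = 1: A - 2B = 1.
Solving: A = - \frac{11}{3}, B = - \frac{7}{3}.
So h(n) = - \frac{7 \left(-2\right)^{n}}{3} - \frac{11}{3}.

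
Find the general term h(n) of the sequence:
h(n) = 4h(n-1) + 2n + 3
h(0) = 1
First-order linear with linear forcing.
Homogeneous solution: h_h(n) = A·(4)^n.
Try particular h_p(n) = pn + q. Substituting:
  pn + q = 4(p(n-1) + q) + 2n + 3.
Matching the n-coefficient: p = 4p + 2 ⇒ p = - \frac{2}{3}.
Matching constants: q = -4p + 4q + 3 ⇒ q = - \frac{17}{9}.
General: h(n) = A·(4)^n - \frac{2 n}{3} - \frac{17}{9}.
Apply h(0) = 1: A - \frac{17}{9} = 1 ⇒ A = \frac{26}{9}.
So h(n) = \frac{26 \cdot 4^{n}}{9} - \frac{2 n}{3} - \frac{17}{9}.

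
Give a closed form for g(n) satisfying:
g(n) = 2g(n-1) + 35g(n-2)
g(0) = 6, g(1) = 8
Characteristic equation: x² - 2x - 35 = 0, which factors as (x - (7))(x - (-5)) = 0.
Roots r₁ = 7, r₂ = -5 (distinct).
General solution: g(n) = A·(7)^n + B·(-5)^n.
From g(0) = 6: A + B = 6.
From g(1) = 8: 7A - 5B = 8.
Solving: A = \frac{19}{6}, B = \frac{17}{6}.
So g(n) = \frac{17 \left(-5\right)^{n}}{6} + \frac{19 \cdot 7^{n}}{6}.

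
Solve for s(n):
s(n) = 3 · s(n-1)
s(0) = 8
Pure geometric recurrence with ratio 3.
By induction s(n) = s(0) · (3)^n = 8 \cdot 3^{n}.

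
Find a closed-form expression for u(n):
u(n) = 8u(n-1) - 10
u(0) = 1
First-order linear non-homogeneous.
Homogeneous solution: u_h(n) = A·(8)^n.
Try constant particular solution u_p = K: K = 8K - 10 ⇒ K = \frac{10}{7}.
General: u(n) = A·(8)^n + \frac{10}{7}.
Apply u(0) = 1: A + \frac{10}{7} = 1 ⇒ A = - \frac{3}{7}.
So u(n) = \frac{10}{7} - \frac{3 \cdot 8^{n}}{7}.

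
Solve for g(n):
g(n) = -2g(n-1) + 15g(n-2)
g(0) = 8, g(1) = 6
Characteristic equation: x² + 2x - 15 = 0, which factors as (x - (3))(x - (-5)) = 0.
Roots r₁ = 3, r₂ = -5 (distinct).
General solution: g(n) = A·(3)^n + B·(-5)^n.
From g(0) = 8: A + B = 8.
From g(1) = 6: 3A - 5B = 6.
Solving: A = \frac{23}{4}, B = \frac{9}{4}.
So g(n) = \frac{9 \left(-5\right)^{n}}{4} + \frac{23 \cdot 3^{n}}{4}.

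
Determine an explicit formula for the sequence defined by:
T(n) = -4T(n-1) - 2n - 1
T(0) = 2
First-order linear with linear forcing.
Homogeneous solution: T_h(n) = A·(-4)^n.
Try particular T_p(n) = pn + q. Substituting:
  pn + q = -4(p(n-1) + q) - 2n - 1.
Matching the n-coefficient: p = -4p - 2 ⇒ p = - \frac{2}{5}.
Matching constants: q = 4p - 4q - 1 ⇒ q = - \frac{13}{25}.
General: T(n) = A·(-4)^n - \frac{2 n}{5} - \frac{13}{25}.
Apply T(0) = 2: A - \frac{13}{25} = 2 ⇒ A = \frac{63}{25}.
So T(n) = \frac{63 \left(-4\right)^{n}}{25} - \frac{2 n}{5} - \frac{13}{25}.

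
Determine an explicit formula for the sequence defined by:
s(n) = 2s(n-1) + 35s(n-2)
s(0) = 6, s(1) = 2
Characteristic equation: x² - 2x - 35 = 0, which factors as (x - (-5))(x - (7)) = 0.
Roots r₁ = -5, r₂ = 7 (distinct).
General solution: s(n) = A·(-5)^n + B·(7)^n.
From s(0) = 6: A + B = 6.
From s(1) = 2: -5A + 7B = 2.
Solving: A = \frac{10}{3}, B = \frac{8}{3}.
So s(n) = \frac{10 \left(-5\right)^{n}}{3} + \frac{8 \cdot 7^{n}}{3}.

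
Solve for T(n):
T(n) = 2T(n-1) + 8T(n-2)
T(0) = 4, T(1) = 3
Characteristic equation: x² - 2x - 8 = 0, which factors as (x - (-2))(x - (4)) = 0.
Roots r₁ = -2, r₂ = 4 (distinct).
General solution: T(n) = A·(-2)^n + B·(4)^n.
From T(0) = 4: A + B = 4.
From T(1) = 3: -2A + 4B = 3.
Solving: A = \frac{13}{6}, B = \frac{11}{6}.
So T(n) = \frac{13 \left(-2\right)^{n}}{6} + \frac{11 \cdot 4^{n}}{6}.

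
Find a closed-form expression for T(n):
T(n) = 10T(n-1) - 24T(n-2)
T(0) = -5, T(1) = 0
Characteristic equation: x² - 10x + 24 = 0, which factors as (x - (4))(x - (6)) = 0.
Roots r₁ = 4, r₂ = 6 (distinct).
General solution: T(n) = A·(4)^n + B·(6)^n.
From T(0) = -5: A + B = -5.
From T(1) = 0: 4A + 6B = 0.
Solving: A = -15, B = 10.
So T(n) = - 15 \cdot 4^{n} + 10 \cdot 6^{n}.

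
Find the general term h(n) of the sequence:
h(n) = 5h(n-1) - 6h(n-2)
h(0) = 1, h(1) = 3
Characteristic equation: x² - 5x + 6 = 0, which factors as (x - (3))(x - (2)) = 0.
Roots r₁ = 3, r₂ = 2 (distinct).
General solution: h(n) = A·(3)^n + B·(2)^n.
From h(0) = 1: A + B = 1.
From h(1) = 3: 3A + 2B = 3.
Solving: A = 1, B = 0.
So h(n) = 3^{n}.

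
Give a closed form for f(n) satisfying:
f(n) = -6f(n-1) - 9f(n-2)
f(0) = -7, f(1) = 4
Characteristic equation: x² + 6x + 9 = 0, which is (x - (-3))².
Repeated root r = -3.
General solution: f(n) = (A + Bn)·(-3)^n.
From f(0) = -7: A = -7.
From f(1) = 4: (A + B)·(-3) = 4 ⇒ B = \frac{17}{3}.
So f(n) = \left(\frac{17 n}{3} - 7\right) \cdot (-3)^n.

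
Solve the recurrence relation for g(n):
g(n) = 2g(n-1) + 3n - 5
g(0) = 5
First-order linear with linear forcing.
Homogeneous solution: g_h(n) = A·(2)^n.
Try particular g_p(n) = pn + q. Substituting:
  pn + q = 2(p(n-1) + q) + 3n - 5.
Matching the n-coefficient: p = 2p + 3 ⇒ p = -3.
Matching constants: q = -2p + 2q - 5 ⇒ q = -1.
General: g(n) = A·(2)^n - 3 n - 1.
Apply g(0) = 5: A - 1 = 5 ⇒ A = 6.
So g(n) = 6 \cdot 2^{n} - 3 n - 1.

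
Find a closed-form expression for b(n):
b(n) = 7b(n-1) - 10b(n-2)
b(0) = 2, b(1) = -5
Characteristic equation: x² - 7x + 10 = 0, which factors as (x - (5))(x - (2)) = 0.
Roots r₁ = 5, r₂ = 2 (distinct).
General solution: b(n) = A·(5)^n + B·(2)^n.
From b(0) = 2: A + B = 2.
From b(1) = -5: 5A + 2B = -5.
Solving: A = -3, B = 5.
So b(n) = 5 \cdot 2^{n} - 3 \cdot 5^{n}.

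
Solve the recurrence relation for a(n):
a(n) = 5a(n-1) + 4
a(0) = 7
First-order linear non-homogeneous.
Homogeneous solution: a_h(n) = A·(5)^n.
Try constant particular solution a_p = K: K = 5K + 4 ⇒ K = -1.
General: a(n) = A·(5)^n - 1.
Apply a(0) = 7: A - 1 = 7 ⇒ A = 8.
So a(n) = 8 \cdot 5^{n} - 1.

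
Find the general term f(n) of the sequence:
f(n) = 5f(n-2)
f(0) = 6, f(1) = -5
Characteristic equation: x² - 5 = 0.
Discriminant Δ = (0)² + 4·(5) = 20.
Roots r₁,₂ = (0 ± √20)/2, so r₁ = \sqrt{5}, r₂ = - \sqrt{5}.
General solution: f(n) = A·r₁^n + B·r₂^n.
From the initial conditions, A + B = 6 and r₁A + r₂B = -5.
Since r₁ - r₂ = √20: A = (-5 - (6)r₂)/√20 = 3 - \frac{\sqrt{5}}{2}, and B = 6 - A = \frac{\sqrt{5}}{2} + 3.
So f(n) = \left(3 - \frac{\sqrt{5}}{2}\right)\left(\sqrt{5}\right)^n + \left(\frac{\sqrt{5}}{2} + 3\right)\left(- \sqrt{5}\right)^n.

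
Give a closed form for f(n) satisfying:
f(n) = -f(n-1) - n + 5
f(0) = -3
First-order linear with linear forcing.
Homogeneous solution: f_h(n) = A·(-1)^n.
Try particular f_p(n) = pn + q. Substituting:
  pn + q = -(p(n-1) + q) - n + 5.
Matching the n-coefficient: p = -p - 1 ⇒ p = - \frac{1}{2}.
Matching constants: q = p - q + 5 ⇒ q = \frac{9}{4}.
General: f(n) = A·(-1)^n - \frac{n}{2} + \frac{9}{4}.
Apply f(0) = -3: A + \frac{9}{4} = -3 ⇒ A = - \frac{21}{4}.
So f(n) = - \frac{21 \left(-1\right)^{n}}{4} - \frac{n}{2} + \frac{9}{4}.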